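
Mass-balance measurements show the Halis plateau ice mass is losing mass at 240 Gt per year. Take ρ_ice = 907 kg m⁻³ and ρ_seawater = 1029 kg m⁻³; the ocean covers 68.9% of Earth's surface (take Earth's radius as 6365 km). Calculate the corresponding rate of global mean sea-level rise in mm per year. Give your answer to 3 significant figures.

ρ_w = 1029 kg m⁻³. Annual water volume added = 240 Gt / ρ_w = 2.400×10^14 kg / 1029 kg m⁻³ = 2.332×10^11 m³.
Δh per year = 2.332×10^11 / 3.51×10^14 = 6.65×10^-4 m = 0.665 mm.

≈ 0.665 mm/yr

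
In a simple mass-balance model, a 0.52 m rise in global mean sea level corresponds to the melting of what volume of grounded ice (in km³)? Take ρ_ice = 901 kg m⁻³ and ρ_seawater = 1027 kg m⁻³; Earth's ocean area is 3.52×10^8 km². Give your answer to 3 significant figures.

Required water volume = Δh × A = 0.52 m × 3.52×10^14 m² = 1.830×10^14 m³ = 1.830×10^5 km³.
Ice volume = water volume × ρ_w/ρ_ice = 1.830×10^5 × 1027/901 = 2.09×10^5 km³.

≈ 2.09×10^5 km³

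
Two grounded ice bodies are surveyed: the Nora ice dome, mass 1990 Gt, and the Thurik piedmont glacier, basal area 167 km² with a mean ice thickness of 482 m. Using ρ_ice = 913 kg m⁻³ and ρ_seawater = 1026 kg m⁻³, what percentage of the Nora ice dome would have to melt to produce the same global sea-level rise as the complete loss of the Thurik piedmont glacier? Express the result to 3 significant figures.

Equal sea-level rise means equal mass of meltwater, i.e. equal mass of ice lost.
Ice mass of Thurik: 7.349×10^13 kg; ice mass of Nora: 1.990×10^15 kg.
Fraction required = 7.349×10^13 / 1.990×10^15 = 0.0369 → 3.69 %.

≈ 3.69 %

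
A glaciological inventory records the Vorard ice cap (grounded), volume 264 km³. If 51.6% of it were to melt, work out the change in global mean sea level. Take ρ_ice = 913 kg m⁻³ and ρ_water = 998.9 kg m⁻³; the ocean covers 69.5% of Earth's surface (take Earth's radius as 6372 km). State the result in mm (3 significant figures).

Vorard: 0.516 × 264 km³ × (913/998.9) = 124.5 km³ of water.
Spread over 3.55×10^14 m² of ocean, Δh = 1.245×10^11 / 3.55×10^14 = 3.51×10^-4 m = 0.351 mm.

≈ 0.351 mm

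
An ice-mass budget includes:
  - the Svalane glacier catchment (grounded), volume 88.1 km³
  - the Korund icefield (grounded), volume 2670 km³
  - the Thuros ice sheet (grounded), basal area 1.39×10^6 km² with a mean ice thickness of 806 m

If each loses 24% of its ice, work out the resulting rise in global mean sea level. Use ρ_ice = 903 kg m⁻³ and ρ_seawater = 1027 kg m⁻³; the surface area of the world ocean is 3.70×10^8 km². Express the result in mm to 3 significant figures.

Svalane: 0.24 × 88.1 km³ × (903/1027) = 18.59 km³ of water.
Korund: 0.24 × 2670 km³ × (903/1027) = 563.4 km³ of water.
Thuros: ice volume = 1.39×10^6 km² × 806 m = 1.120×10^6 km³; 0.24 × 1.120×10^6 × (903/1027) = 2.364×10^5 km³ of water.
Total added water ≈ 2.370×10^14 m³ over 3.70×10^14 m² → Δh = 0.641 m = 641 mm.

≈ 641 mm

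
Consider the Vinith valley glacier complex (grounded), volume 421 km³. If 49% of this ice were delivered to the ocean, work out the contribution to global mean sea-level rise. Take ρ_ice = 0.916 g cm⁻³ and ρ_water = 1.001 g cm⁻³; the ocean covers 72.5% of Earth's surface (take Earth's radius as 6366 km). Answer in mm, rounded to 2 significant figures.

Vinith: 0.49 × 421 km³ × (916/1001) = 188.8 km³ of water.
Spread over 3.69×10^14 m² of ocean, Δh = 1.888×10^11 / 3.69×10^14 = 5.11×10^-4 m = 0.51 mm.

≈ 0.51 mm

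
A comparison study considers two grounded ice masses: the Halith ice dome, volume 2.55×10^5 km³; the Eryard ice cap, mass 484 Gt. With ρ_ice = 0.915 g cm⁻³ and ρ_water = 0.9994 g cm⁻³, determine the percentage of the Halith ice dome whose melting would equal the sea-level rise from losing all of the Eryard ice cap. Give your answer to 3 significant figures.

≈ 0.207 %

Equal sea-level rise means equal mass of meltwater, i.e. equal mass of ice lost.
Ice mass of Eryard: 4.840×10^14 kg; ice mass of Halith: 2.333×10^17 kg.
Fraction required = 4.840×10^14 / 2.333×10^17 = 2.07×10^-3 → 0.207 %.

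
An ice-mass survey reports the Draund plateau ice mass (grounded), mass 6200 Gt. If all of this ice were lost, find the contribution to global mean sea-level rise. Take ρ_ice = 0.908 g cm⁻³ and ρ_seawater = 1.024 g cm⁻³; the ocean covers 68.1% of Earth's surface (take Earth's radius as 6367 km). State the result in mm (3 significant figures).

Draund: 6200 Gt = 6.200×10^15 kg; dividing by ρ_w = 1.024 g cm⁻³ = 1024 kg m⁻³ gives 6.055×10^12 m³ of water.
Spread over 3.47×10^14 m² of ocean, Δh = 6.055×10^12 / 3.47×10^14 = 0.0175 m = 17.5 mm.

≈ 17.5 mm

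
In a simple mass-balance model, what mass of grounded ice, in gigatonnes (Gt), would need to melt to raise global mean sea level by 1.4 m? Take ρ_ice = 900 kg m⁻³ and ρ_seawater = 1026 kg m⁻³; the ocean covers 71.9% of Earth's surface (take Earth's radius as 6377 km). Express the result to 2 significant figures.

≈ 5.3×10^5 Gt

Required water volume = Δh × A = 1.4 m × 3.67×10^14 m² = 5.144×10^14 m³.
ρ_w = 1026 kg m⁻³, so the mass of water = 5.144×10^14 m³ × 1026 kg m⁻³ = 5.278×10^17 kg = 5.3×10^5 Gt (and the same mass of ice, by conservation).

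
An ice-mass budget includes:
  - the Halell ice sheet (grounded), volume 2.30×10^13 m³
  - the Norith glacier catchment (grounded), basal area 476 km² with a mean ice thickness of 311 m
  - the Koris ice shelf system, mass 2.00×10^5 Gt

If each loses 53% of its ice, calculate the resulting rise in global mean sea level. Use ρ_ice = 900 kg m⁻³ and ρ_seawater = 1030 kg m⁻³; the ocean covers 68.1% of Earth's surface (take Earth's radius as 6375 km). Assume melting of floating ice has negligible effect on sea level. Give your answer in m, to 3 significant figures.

≈ 0.0308 m

Halell: 0.53 × 2.30×10^13 m³ × (900/1030) = 1.065×10^13 m³ of water.
Norith: ice volume = 476 km² × 311 m = 148.0 km³; 0.53 × 148.0 × (900/1030) = 68.56 km³ of water.
The Koris ice shelf system is floating and already displaces its own weight of water, so its melt adds essentially nothing to sea level.
Total added water ≈ 1.072×10^13 m³ over 3.48×10^14 m² → Δh = 0.0308 m.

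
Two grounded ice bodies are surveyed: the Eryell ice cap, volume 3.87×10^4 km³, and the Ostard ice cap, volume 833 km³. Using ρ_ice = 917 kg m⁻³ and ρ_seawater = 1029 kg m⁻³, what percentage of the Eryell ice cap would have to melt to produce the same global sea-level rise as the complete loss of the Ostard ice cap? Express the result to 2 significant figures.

Equal sea-level rise means equal mass of meltwater, i.e. equal mass of ice lost.
Ice mass of Ostard: 7.639×10^14 kg; ice mass of Eryell: 3.549×10^16 kg.
Fraction required = 7.639×10^14 / 3.549×10^16 = 0.0215 → 2.2 %.

≈ 2.2 %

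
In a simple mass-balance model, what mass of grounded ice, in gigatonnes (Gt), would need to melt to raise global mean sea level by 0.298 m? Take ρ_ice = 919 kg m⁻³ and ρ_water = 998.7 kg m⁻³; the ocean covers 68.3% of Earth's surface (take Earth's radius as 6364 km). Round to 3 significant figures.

Required water volume = Δh × A = 0.298 m × 3.48×10^14 m² = 1.036×10^14 m³.
ρ_w = 998.7 kg m⁻³, so the mass of water = 1.036×10^14 m³ × 998.7 kg m⁻³ = 1.035×10^17 kg = 1.03×10^5 Gt (and the same mass of ice, by conservation).

≈ 1.03×10^5 Gt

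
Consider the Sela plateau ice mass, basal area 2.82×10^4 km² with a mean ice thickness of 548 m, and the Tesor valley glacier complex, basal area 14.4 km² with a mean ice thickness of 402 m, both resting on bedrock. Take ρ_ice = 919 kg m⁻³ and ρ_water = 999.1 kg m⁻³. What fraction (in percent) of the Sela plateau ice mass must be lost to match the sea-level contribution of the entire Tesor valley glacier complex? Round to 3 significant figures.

≈ 0.0375 %

Equal sea-level rise means equal mass of meltwater, i.e. equal mass of ice lost.
Ice mass of Tesor: 5.320×10^12 kg; ice mass of Sela: 1.420×10^16 kg.
Fraction required = 5.320×10^12 / 1.420×10^16 = 3.75×10^-4 → 0.0375 %.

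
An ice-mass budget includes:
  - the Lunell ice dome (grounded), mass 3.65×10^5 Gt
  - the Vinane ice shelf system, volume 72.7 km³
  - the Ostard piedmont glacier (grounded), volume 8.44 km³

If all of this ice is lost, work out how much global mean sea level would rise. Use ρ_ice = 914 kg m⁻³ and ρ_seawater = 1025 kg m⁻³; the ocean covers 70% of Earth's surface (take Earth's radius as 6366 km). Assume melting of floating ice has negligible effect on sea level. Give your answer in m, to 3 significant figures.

≈ 0.999 m

Lunell: 3.65×10^5 Gt = 3.650×10^17 kg; dividing by ρ_w = 1025 kg m⁻³ gives 3.561×10^14 m³ of water.
The Vinane ice shelf system is floating and already displaces its own weight of water, so its melt adds essentially nothing to sea level.
Ostard: 8.44 km³ × (914/1025) = 7.526 km³ of water.
Total added water ≈ 3.561×10^14 m³ over 3.56×10^14 m² → Δh = 0.999 m.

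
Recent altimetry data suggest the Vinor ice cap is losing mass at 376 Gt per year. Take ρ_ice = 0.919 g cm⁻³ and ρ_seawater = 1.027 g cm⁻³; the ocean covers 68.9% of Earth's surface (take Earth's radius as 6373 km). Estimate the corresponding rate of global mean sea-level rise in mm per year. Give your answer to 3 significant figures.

≈ 1.04 mm/yr

ρ_w = 1.027 g cm⁻³ = 1027 kg m⁻³. Annual water volume added = 376 Gt / ρ_w = 3.760×10^14 kg / 1027 kg m⁻³ = 3.661×10^11 m³.
Δh per year = 3.661×10^11 / 3.52×10^14 = 1.04×10^-3 m = 1.04 mm.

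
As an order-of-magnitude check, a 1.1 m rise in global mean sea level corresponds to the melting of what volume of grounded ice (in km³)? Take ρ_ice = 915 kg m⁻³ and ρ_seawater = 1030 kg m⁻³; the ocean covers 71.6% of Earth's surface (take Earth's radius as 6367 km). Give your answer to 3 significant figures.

≈ 4.52×10^5 km³

Required water volume = Δh × A = 1.1 m × 3.65×10^14 m² = 4.012×10^14 m³ = 4.012×10^5 km³.
Ice volume = water volume × ρ_w/ρ_ice = 4.012×10^5 × 1030/915 = 4.52×10^5 km³.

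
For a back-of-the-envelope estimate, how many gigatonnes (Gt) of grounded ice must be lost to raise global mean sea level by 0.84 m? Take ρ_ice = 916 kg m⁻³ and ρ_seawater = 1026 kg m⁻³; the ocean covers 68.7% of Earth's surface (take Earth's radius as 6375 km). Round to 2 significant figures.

Required water volume = Δh × A = 0.84 m × 3.51×10^14 m² = 2.947×10^14 m³.
ρ_w = 1026 kg m⁻³, so the mass of water = 2.947×10^14 m³ × 1026 kg m⁻³ = 3.024×10^17 kg = 3.0×10^5 Gt (and the same mass of ice, by conservation).

≈ 3.0×10^5 Gt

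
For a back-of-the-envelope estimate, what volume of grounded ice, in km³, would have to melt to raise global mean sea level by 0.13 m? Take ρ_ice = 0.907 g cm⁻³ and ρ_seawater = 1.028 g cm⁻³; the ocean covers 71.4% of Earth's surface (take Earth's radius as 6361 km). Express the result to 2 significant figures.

Required water volume = Δh × A = 0.13 m × 3.63×10^14 m² = 4.720×10^13 m³ = 4.720×10^4 km³.
Ice volume = water volume × ρ_w/ρ_ice = 4.720×10^4 × 1028/907 = 5.3×10^4 km³.

≈ 5.3×10^4 km³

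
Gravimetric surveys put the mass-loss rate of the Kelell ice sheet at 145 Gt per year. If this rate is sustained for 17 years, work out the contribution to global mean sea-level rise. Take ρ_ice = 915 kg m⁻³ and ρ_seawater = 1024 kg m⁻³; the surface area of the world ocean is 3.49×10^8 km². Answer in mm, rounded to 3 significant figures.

≈ 6.90 mm

Total mass lost = 145 Gt/yr × 17 yr = 2465 Gt = 2.465×10^15 kg.
ρ_w = 1024 kg m⁻³, so water volume = 2.465×10^15 / 1024 = 2.407×10^12 m³.
Δh = 2.407×10^12 / 3.49×10^14 = 6.90×10^-3 m = 6.90 mm.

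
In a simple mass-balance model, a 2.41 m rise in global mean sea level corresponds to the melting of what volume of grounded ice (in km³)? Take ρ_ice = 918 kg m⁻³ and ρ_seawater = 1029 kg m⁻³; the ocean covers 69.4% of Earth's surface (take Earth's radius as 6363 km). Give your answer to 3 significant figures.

≈ 9.54×10^5 km³

Required water volume = Δh × A = 2.41 m × 3.53×10^14 m² = 8.510×10^14 m³ = 8.510×10^5 km³.
Ice volume = water volume × ρ_w/ρ_ice = 8.510×10^5 × 1029/918 = 9.54×10^5 km³.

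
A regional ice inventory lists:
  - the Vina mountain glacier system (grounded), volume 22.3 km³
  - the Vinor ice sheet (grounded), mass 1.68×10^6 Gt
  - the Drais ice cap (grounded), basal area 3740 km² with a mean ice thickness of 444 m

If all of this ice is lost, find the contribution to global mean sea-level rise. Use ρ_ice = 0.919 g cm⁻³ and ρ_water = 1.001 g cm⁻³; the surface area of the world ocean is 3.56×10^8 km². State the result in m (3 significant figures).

≈ 4.72 m

Vina: 22.3 km³ × (919/1001) = 20.47 km³ of water.
Vinor: 1.68×10^6 Gt = 1.680×10^18 kg; dividing by ρ_w = 1.001 g cm⁻³ = 1001 kg m⁻³ gives 1.678×10^15 m³ of water.
Drais: ice volume = 3740 km² × 444 m = 1661 km³; 1661 × (919/1001) = 1525 km³ of water.
Total added water ≈ 1.680×10^15 m³ over 3.56×10^14 m² → Δh = 4.72 m.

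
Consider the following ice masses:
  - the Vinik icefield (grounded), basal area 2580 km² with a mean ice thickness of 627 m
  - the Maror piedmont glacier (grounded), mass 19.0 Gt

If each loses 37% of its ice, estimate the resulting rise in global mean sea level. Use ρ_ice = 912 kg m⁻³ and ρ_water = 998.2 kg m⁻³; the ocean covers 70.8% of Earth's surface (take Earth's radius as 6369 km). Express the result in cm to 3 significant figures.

Vinik: ice volume = 2580 km² × 627 m = 1618 km³; 0.37 × 1618 × (912/998.2) = 546.8 km³ of water.
Maror: 0.37 × 19.0 Gt = 7.030×10^12 kg; dividing by ρ_w = 998.2 kg m⁻³ gives 7.043×10^9 m³ of water.
Total added water ≈ 5.539×10^11 m³ over 3.61×10^14 m² → Δh = 1.53×10^-3 m = 0.153 cm.

≈ 0.153 cm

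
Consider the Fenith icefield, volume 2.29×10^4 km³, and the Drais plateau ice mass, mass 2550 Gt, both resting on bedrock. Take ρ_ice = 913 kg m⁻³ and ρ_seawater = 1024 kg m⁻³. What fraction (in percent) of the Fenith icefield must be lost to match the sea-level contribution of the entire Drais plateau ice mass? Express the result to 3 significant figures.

≈ 12.2 %

Equal sea-level rise means equal mass of meltwater, i.e. equal mass of ice lost.
Ice mass of Drais: 2.550×10^15 kg; ice mass of Fenith: 2.091×10^16 kg.
Fraction required = 2.550×10^15 / 2.091×10^16 = 0.122 → 12.2 %.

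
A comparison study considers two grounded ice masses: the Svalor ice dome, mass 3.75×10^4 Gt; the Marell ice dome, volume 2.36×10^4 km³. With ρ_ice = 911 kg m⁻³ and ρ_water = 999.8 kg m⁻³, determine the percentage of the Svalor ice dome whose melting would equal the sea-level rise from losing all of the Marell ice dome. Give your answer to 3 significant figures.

≈ 57.3 %

Equal sea-level rise means equal mass of meltwater, i.e. equal mass of ice lost.
Ice mass of Marell: 2.150×10^16 kg; ice mass of Svalor: 3.750×10^16 kg.
Fraction required = 2.150×10^16 / 3.750×10^16 = 0.573 → 57.3 %.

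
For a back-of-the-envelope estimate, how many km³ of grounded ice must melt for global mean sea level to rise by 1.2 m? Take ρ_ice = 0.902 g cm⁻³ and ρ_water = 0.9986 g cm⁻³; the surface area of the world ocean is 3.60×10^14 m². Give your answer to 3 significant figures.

Required water volume = Δh × A = 1.2 m × 3.60×10^14 m² = 4.320×10^14 m³ = 4.320×10^5 km³.
Ice volume = water volume × ρ_w/ρ_ice = 4.320×10^5 × 998.6/902 = 4.78×10^5 km³.

≈ 4.78×10^5 km³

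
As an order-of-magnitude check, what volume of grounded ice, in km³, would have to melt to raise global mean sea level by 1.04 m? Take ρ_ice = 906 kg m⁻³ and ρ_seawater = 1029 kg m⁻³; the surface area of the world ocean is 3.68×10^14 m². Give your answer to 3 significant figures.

Required water volume = Δh × A = 1.04 m × 3.68×10^14 m² = 3.827×10^14 m³ = 3.827×10^5 km³.
Ice volume = water volume × ρ_w/ρ_ice = 3.827×10^5 × 1029/906 = 4.35×10^5 km³.

≈ 4.35×10^5 km³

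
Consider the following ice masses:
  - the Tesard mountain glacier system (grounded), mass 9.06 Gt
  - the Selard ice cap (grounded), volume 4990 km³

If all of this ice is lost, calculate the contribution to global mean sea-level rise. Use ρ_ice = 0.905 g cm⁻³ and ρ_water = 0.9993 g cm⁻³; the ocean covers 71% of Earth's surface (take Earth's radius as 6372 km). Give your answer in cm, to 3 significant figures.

Tesard: 9.06 Gt = 9.060×10^12 kg; dividing by ρ_w = 0.9993 g cm⁻³ = 999.3 kg m⁻³ gives 9.066×10^9 m³ of water.
Selard: 4990 km³ × (905/999.3) = 4519 km³ of water.
Total added water ≈ 4.528×10^12 m³ over 3.62×10^14 m² → Δh = 0.0125 m = 1.25 cm.

≈ 1.25 cm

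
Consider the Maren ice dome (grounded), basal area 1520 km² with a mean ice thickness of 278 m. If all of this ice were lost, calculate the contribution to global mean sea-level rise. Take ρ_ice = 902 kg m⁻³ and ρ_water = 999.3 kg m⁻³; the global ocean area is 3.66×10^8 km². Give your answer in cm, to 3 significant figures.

≈ 0.104 cm

Maren: ice volume = 1520 km² × 278 m = 422.6 km³; 422.6 × (902/999.3) = 381.4 km³ of water.
Spread over 3.66×10^14 m² of ocean, Δh = 3.814×10^11 / 3.66×10^14 = 1.04×10^-3 m = 0.104 cm.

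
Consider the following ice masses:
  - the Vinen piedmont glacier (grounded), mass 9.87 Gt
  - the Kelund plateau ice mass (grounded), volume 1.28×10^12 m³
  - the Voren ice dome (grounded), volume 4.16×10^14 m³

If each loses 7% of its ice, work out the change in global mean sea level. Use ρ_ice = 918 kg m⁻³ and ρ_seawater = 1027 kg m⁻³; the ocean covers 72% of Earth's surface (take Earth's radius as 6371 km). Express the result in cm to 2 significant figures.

Vinen: 0.07 × 9.87 Gt = 6.909×10^11 kg; dividing by ρ_w = 1027 kg m⁻³ gives 6.727×10^8 m³ of water.
Kelund: 0.07 × 1.28×10^12 m³ × (918/1027) = 8.009×10^10 m³ of water.
Voren: 0.07 × 4.16×10^14 m³ × (918/1027) = 2.603×10^13 m³ of water.
Total added water ≈ 2.611×10^13 m³ over 3.67×10^14 m² → Δh = 0.0711 m = 7.1 cm.

≈ 7.1 cm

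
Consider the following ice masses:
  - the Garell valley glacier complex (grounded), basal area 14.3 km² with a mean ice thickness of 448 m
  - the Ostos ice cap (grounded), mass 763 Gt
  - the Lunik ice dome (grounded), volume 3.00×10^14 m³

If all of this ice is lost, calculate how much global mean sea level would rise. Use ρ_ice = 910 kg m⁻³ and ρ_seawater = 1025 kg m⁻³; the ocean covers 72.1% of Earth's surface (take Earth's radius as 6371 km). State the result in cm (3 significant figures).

≈ 72.6 cm

Garell: ice volume = 14.3 km² × 448 m = 6.406 km³; 6.406 × (910/1025) = 5.688 km³ of water.
Ostos: 763 Gt = 7.630×10^14 kg; dividing by ρ_w = 1025 kg m⁻³ gives 7.444×10^11 m³ of water.
Lunik: 3.00×10^14 m³ × (910/1025) = 2.663×10^14 m³ of water.
Total added water ≈ 2.671×10^14 m³ over 3.68×10^14 m² → Δh = 0.726 m = 72.6 cm.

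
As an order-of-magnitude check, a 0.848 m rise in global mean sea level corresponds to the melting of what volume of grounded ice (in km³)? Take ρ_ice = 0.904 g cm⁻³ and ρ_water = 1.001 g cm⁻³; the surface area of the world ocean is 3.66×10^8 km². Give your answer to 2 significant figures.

Required water volume = Δh × A = 0.848 m × 3.66×10^14 m² = 3.104×10^14 m³ = 3.104×10^5 km³.
Ice volume = water volume × ρ_w/ρ_ice = 3.104×10^5 × 1001/904 = 3.4×10^5 km³.

≈ 3.4×10^5 km³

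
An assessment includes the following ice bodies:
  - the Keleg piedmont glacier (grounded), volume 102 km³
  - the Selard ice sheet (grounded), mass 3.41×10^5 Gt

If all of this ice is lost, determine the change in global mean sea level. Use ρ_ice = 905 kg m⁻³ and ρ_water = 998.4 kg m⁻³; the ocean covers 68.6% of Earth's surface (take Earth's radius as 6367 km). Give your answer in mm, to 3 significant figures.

Keleg: 102 km³ × (905/998.4) = 92.46 km³ of water.
Selard: 3.41×10^5 Gt = 3.410×10^17 kg; dividing by ρ_w = 998.4 kg m⁻³ gives 3.415×10^14 m³ of water.
Total added water ≈ 3.416×10^14 m³ over 3.49×10^14 m² → Δh = 0.978 m = 978 mm.

≈ 978 mm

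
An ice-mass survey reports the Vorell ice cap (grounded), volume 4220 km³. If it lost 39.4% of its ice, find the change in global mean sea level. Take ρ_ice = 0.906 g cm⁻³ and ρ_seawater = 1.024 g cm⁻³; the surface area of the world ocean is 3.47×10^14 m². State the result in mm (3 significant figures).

≈ 4.24 mm

Vorell: 0.394 × 4220 km³ × (906/1024) = 1471 km³ of water.
Spread over 3.47×10^14 m² of ocean, Δh = 1.471×10^12 / 3.47×10^14 = 4.24×10^-3 m = 4.24 mm.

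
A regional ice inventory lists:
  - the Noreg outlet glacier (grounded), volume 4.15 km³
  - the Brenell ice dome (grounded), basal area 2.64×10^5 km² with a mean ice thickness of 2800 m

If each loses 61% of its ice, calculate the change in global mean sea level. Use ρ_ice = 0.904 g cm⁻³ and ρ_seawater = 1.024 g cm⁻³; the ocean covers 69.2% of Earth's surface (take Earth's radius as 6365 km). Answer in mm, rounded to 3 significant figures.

Noreg: 0.61 × 4.15 km³ × (904/1024) = 2.235 km³ of water.
Brenell: ice volume = 2.64×10^5 km² × 2800 m = 7.392×10^5 km³; 0.61 × 7.392×10^5 × (904/1024) = 3.981×10^5 km³ of water.
Total added water ≈ 3.981×10^14 m³ over 3.52×10^14 m² → Δh = 1.13 m = 1130 mm.

≈ 1130 mm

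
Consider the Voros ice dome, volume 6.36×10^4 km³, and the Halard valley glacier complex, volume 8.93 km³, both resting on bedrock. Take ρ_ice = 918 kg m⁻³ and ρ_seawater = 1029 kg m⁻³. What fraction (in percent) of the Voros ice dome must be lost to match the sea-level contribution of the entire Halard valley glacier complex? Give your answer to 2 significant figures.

Equal sea-level rise means equal mass of meltwater, i.e. equal mass of ice lost.
Ice mass of Halard: 8.198×10^12 kg; ice mass of Voros: 5.838×10^16 kg.
Fraction required = 8.198×10^12 / 5.838×10^16 = 1.40×10^-4 → 0.014 %.

≈ 0.014 %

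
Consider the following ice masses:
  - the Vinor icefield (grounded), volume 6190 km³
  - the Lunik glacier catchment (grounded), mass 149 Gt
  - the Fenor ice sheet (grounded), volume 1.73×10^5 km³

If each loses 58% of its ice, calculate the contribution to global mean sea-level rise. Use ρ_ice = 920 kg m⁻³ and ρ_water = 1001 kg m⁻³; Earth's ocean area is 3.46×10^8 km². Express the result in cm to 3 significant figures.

Vinor: 0.58 × 6190 km³ × (920/1001) = 3300 km³ of water.
Lunik: 0.58 × 149 Gt = 8.642×10^13 kg; dividing by ρ_w = 1001 kg m⁻³ gives 8.633×10^10 m³ of water.
Fenor: 0.58 × 1.73×10^5 km³ × (920/1001) = 9.222×10^4 km³ of water.
Total added water ≈ 9.561×10^13 m³ over 3.46×10^14 m² → Δh = 0.276 m = 27.6 cm.

≈ 27.6 cm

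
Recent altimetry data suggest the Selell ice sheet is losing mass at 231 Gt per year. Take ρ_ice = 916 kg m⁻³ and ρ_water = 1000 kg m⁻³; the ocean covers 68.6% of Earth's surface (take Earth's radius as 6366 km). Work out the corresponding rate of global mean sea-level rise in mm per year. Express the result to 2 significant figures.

≈ 0.66 mm/yr

ρ_w = 1000 kg m⁻³. Annual water volume added = 231 Gt / ρ_w = 2.310×10^14 kg / 1000 kg m⁻³ = 2.310×10^11 m³.
Δh per year = 2.310×10^11 / 3.49×10^14 = 6.61×10^-4 m = 0.66 mm.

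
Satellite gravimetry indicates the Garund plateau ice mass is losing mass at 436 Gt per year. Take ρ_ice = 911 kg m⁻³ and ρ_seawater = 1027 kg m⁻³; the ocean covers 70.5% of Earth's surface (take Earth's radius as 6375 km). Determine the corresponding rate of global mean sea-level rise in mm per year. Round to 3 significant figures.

≈ 1.18 mm/yr

ρ_w = 1027 kg m⁻³. Annual water volume added = 436 Gt / ρ_w = 4.360×10^14 kg / 1027 kg m⁻³ = 4.245×10^11 m³.
Δh per year = 4.245×10^11 / 3.60×10^14 = 1.18×10^-3 m = 1.18 mm.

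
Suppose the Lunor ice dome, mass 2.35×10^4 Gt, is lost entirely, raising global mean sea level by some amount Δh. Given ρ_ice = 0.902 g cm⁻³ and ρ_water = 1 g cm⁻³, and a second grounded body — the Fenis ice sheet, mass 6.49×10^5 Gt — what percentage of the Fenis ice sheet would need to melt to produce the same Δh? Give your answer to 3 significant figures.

Equal sea-level rise means equal mass of meltwater, i.e. equal mass of ice lost.
Ice mass of Lunor: 2.350×10^16 kg; ice mass of Fenis: 6.490×10^17 kg.
Fraction required = 2.350×10^16 / 6.490×10^17 = 0.0362 → 3.62 %.

≈ 3.62 %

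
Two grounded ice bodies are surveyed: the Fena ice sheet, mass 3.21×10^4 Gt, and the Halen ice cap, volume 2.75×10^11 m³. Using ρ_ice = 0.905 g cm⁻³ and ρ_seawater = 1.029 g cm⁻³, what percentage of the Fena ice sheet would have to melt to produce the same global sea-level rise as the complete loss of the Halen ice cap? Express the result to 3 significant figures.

≈ 0.775 %

Equal sea-level rise means equal mass of meltwater, i.e. equal mass of ice lost.
Ice mass of Halen: 2.489×10^14 kg; ice mass of Fena: 3.210×10^16 kg.
Fraction required = 2.489×10^14 / 3.210×10^16 = 7.75×10^-3 → 0.775 %.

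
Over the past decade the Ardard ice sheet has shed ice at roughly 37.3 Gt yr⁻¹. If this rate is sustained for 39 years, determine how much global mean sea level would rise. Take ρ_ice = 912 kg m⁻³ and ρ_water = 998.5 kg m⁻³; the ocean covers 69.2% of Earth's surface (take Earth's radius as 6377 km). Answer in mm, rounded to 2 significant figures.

≈ 4.1 mm

Total mass lost = 37.3 Gt/yr × 39 yr = 1455 Gt = 1.455×10^15 kg.
ρ_w = 998.5 kg m⁻³, so water volume = 1.455×10^15 / 998.5 = 1.457×10^12 m³.
Δh = 1.457×10^12 / 3.54×10^14 = 4.12×10^-3 m = 4.1 mm.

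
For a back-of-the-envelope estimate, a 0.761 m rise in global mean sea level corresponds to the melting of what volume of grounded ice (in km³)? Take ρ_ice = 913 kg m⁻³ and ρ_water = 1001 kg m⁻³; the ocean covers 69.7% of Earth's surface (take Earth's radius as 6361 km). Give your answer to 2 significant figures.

Required water volume = Δh × A = 0.761 m × 3.54×10^14 m² = 2.697×10^14 m³ = 2.697×10^5 km³.
Ice volume = water volume × ρ_w/ρ_ice = 2.697×10^5 × 1001/913 = 3.0×10^5 km³.

≈ 3.0×10^5 km³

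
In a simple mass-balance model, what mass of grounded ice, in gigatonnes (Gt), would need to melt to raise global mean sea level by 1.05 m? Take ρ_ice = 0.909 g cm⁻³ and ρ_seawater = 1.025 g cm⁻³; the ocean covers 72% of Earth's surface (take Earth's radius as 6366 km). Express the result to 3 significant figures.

Required water volume = Δh × A = 1.05 m × 3.67×10^14 m² = 3.850×10^14 m³.
ρ_w = 1.025 g cm⁻³ = 1025 kg m⁻³, so the mass of water = 3.850×10^14 m³ × 1025 kg m⁻³ = 3.946×10^17 kg = 3.95×10^5 Gt (and the same mass of ice, by conservation).

≈ 3.95×10^5 Gt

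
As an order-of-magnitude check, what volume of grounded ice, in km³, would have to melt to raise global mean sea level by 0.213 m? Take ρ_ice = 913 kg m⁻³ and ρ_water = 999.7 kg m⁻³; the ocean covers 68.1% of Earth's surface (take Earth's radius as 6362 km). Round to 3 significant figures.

Required water volume = Δh × A = 0.213 m × 3.46×10^14 m² = 7.378×10^13 m³ = 7.378×10^4 km³.
Ice volume = water volume × ρ_w/ρ_ice = 7.378×10^4 × 999.7/913 = 8.08×10^4 km³.

≈ 8.08×10^4 km³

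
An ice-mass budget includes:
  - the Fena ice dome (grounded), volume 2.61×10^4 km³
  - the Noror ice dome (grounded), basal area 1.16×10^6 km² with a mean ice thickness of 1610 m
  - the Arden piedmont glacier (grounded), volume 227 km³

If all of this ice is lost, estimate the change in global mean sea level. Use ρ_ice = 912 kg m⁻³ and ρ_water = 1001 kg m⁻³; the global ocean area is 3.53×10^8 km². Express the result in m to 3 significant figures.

≈ 4.89 m

Fena: 2.61×10^4 km³ × (912/1001) = 2.378×10^4 km³ of water.
Noror: ice volume = 1.16×10^6 km² × 1610 m = 1.868×10^6 km³; 1.868×10^6 × (912/1001) = 1.702×10^6 km³ of water.
Arden: 227 km³ × (912/1001) = 206.8 km³ of water.
Total added water ≈ 1.726×10^15 m³ over 3.53×10^14 m² → Δh = 4.89 m.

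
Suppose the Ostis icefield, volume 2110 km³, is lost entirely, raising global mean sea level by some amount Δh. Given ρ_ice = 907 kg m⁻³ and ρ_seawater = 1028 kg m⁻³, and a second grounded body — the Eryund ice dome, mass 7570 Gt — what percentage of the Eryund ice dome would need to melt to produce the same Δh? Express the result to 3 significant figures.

≈ 25.3 %

Equal sea-level rise means equal mass of meltwater, i.e. equal mass of ice lost.
Ice mass of Ostis: 1.914×10^15 kg; ice mass of Eryund: 7.570×10^15 kg.
Fraction required = 1.914×10^15 / 7.570×10^15 = 0.253 → 25.3 %.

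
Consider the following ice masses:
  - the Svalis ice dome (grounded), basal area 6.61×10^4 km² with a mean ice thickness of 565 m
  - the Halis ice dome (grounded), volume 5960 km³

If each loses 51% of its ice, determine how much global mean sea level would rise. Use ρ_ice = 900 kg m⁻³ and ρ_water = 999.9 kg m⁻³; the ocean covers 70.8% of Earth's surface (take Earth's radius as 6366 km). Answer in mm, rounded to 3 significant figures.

≈ 55.1 mm

Svalis: ice volume = 6.61×10^4 km² × 565 m = 3.735×10^4 km³; 0.51 × 3.735×10^4 × (900/999.9) = 1.714×10^4 km³ of water.
Halis: 0.51 × 5960 km³ × (900/999.9) = 2736 km³ of water.
Total added water ≈ 1.988×10^13 m³ over 3.61×10^14 m² → Δh = 0.0551 m = 55.1 mm.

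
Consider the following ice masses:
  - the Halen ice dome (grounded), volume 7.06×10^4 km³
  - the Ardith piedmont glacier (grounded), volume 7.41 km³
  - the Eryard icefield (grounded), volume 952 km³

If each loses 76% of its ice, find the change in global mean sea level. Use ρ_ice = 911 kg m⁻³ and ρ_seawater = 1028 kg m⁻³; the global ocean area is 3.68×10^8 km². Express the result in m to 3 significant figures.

≈ 0.131 m

Halen: 0.76 × 7.06×10^4 km³ × (911/1028) = 4.755×10^4 km³ of water.
Ardith: 0.76 × 7.41 km³ × (911/1028) = 4.991 km³ of water.
Eryard: 0.76 × 952 km³ × (911/1028) = 641.2 km³ of water.
Total added water ≈ 4.820×10^13 m³ over 3.68×10^14 m² → Δh = 0.131 m.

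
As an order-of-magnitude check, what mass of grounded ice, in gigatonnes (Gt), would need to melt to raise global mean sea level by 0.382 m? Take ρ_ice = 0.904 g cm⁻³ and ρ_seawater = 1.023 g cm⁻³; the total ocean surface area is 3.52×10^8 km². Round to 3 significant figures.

≈ 1.38×10^5 Gt

Required water volume = Δh × A = 0.382 m × 3.52×10^14 m² = 1.345×10^14 m³.
ρ_w = 1.023 g cm⁻³ = 1023 kg m⁻³, so the mass of water = 1.345×10^14 m³ × 1023 kg m⁻³ = 1.376×10^17 kg = 1.38×10^5 Gt (and the same mass of ice, by conservation).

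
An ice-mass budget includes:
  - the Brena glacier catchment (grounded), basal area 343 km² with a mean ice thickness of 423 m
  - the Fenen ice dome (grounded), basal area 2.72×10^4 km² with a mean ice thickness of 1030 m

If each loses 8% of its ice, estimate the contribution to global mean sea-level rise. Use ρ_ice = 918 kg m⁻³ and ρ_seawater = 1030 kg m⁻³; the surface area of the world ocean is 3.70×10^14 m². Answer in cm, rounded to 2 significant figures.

Brena: ice volume = 343 km² × 423 m = 145.1 km³; 0.08 × 145.1 × (918/1030) = 10.34 km³ of water.
Fenen: ice volume = 2.72×10^4 km² × 1030 m = 2.802×10^4 km³; 0.08 × 2.802×10^4 × (918/1030) = 1998 km³ of water.
Total added water ≈ 2.008×10^12 m³ over 3.70×10^14 m² → Δh = 5.43×10^-3 m = 0.54 cm.

≈ 0.54 cm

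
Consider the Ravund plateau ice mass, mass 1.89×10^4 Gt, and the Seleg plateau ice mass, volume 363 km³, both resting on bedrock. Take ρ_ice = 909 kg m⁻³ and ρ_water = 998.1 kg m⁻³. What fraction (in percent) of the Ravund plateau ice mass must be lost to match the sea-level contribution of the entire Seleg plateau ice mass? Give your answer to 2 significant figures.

Equal sea-level rise means equal mass of meltwater, i.e. equal mass of ice lost.
Ice mass of Seleg: 3.300×10^14 kg; ice mass of Ravund: 1.890×10^16 kg.
Fraction required = 3.300×10^14 / 1.890×10^16 = 0.0175 → 1.7 %.

≈ 1.7 %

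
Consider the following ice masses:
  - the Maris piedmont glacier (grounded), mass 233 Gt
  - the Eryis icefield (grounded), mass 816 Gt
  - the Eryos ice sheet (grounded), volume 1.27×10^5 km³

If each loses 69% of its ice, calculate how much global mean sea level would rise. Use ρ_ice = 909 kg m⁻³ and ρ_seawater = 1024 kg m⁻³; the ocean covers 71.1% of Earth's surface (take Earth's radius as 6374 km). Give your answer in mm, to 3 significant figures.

≈ 216 mm

Maris: 0.69 × 233 Gt = 1.608×10^14 kg; dividing by ρ_w = 1024 kg m⁻³ gives 1.570×10^11 m³ of water.
Eryis: 0.69 × 816 Gt = 5.630×10^14 kg; dividing by ρ_w = 1024 kg m⁻³ gives 5.498×10^11 m³ of water.
Eryos: 0.69 × 1.27×10^5 km³ × (909/1024) = 7.779×10^4 km³ of water.
Total added water ≈ 7.850×10^13 m³ over 3.63×10^14 m² → Δh = 0.216 m = 216 mm.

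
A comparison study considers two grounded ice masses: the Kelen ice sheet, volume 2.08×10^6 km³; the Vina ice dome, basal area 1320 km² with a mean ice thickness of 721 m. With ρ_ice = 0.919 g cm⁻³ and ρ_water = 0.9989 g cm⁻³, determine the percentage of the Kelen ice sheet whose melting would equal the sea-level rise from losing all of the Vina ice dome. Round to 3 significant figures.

Equal sea-level rise means equal mass of meltwater, i.e. equal mass of ice lost.
Ice mass of Vina: 8.746×10^14 kg; ice mass of Kelen: 1.912×10^18 kg.
Fraction required = 8.746×10^14 / 1.912×10^18 = 4.58×10^-4 → 0.0458 %.

≈ 0.0458 %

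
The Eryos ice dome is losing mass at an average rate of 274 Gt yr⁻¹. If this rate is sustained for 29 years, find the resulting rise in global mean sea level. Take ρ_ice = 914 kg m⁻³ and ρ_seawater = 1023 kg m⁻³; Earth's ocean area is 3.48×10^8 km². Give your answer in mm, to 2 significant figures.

Total mass lost = 274 Gt/yr × 29 yr = 7946 Gt = 7.946×10^15 kg.
ρ_w = 1023 kg m⁻³, so water volume = 7.946×10^15 / 1023 = 7.767×10^12 m³.
Δh = 7.767×10^12 / 3.48×10^14 = 0.0223 m = 22 mm.

≈ 22 mm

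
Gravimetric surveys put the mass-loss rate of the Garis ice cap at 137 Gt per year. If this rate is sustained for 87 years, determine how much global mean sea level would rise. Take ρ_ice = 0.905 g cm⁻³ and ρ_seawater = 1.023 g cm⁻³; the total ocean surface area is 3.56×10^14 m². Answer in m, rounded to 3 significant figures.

Total mass lost = 137 Gt/yr × 87 yr = 1.192×10^4 Gt = 1.192×10^16 kg.
ρ_w = 1.023 g cm⁻³ = 1023 kg m⁻³, so water volume = 1.192×10^16 / 1023 = 1.165×10^13 m³.
Δh = 1.165×10^13 / 3.56×10^14 = 0.0327 m.

≈ 0.0327 m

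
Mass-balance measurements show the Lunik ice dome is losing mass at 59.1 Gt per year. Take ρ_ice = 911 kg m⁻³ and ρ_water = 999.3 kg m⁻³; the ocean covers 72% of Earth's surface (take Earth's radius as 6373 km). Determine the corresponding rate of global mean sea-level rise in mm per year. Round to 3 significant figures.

≈ 0.161 mm/yr

ρ_w = 999.3 kg m⁻³. Annual water volume added = 59.1 Gt / ρ_w = 5.910×10^13 kg / 999.3 kg m⁻³ = 5.914×10^10 m³.
Δh per year = 5.914×10^10 / 3.67×10^14 = 1.61×10^-4 m = 0.161 mm.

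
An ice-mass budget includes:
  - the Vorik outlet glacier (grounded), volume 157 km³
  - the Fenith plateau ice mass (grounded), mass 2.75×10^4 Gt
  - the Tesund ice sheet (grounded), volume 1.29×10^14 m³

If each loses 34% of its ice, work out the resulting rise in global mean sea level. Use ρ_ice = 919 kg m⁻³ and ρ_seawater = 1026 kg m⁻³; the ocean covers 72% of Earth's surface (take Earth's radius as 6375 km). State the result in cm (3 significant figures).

Vorik: 0.34 × 157 km³ × (919/1026) = 47.81 km³ of water.
Fenith: 0.34 × 2.75×10^4 Gt = 9.350×10^15 kg; dividing by ρ_w = 1026 kg m⁻³ gives 9.113×10^12 m³ of water.
Tesund: 0.34 × 1.29×10^14 m³ × (919/1026) = 3.929×10^13 m³ of water.
Total added water ≈ 4.845×10^13 m³ over 3.68×10^14 m² → Δh = 0.132 m = 13.2 cm.

≈ 13.2 cm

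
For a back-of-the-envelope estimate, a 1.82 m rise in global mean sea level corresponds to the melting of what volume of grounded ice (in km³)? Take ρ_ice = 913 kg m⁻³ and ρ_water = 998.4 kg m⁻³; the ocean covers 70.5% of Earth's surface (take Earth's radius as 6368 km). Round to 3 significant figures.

Required water volume = Δh × A = 1.82 m × 3.59×10^14 m² = 6.538×10^14 m³ = 6.538×10^5 km³.
Ice volume = water volume × ρ_w/ρ_ice = 6.538×10^5 × 998.4/913 = 7.15×10^5 km³.

≈ 7.15×10^5 km³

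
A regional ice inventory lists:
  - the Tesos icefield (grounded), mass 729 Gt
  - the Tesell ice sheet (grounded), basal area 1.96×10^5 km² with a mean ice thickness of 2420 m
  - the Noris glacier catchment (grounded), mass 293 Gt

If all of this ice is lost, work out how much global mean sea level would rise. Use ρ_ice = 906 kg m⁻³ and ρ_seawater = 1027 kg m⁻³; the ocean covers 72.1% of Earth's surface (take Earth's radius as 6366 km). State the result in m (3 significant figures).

≈ 1.14 m

Tesos: 729 Gt = 7.290×10^14 kg; dividing by ρ_w = 1027 kg m⁻³ gives 7.098×10^11 m³ of water.
Tesell: ice volume = 1.96×10^5 km² × 2420 m = 4.743×10^5 km³; 4.743×10^5 × (906/1027) = 4.184×10^5 km³ of water.
Noris: 293 Gt = 2.930×10^14 kg; dividing by ρ_w = 1027 kg m⁻³ gives 2.853×10^11 m³ of water.
Total added water ≈ 4.194×10^14 m³ over 3.67×10^14 m² → Δh = 1.14 m.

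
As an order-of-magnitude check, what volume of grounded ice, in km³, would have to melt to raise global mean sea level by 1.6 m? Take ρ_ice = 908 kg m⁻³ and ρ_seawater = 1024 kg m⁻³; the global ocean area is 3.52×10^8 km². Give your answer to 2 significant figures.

Required water volume = Δh × A = 1.6 m × 3.52×10^14 m² = 5.632×10^14 m³ = 5.632×10^5 km³.
Ice volume = water volume × ρ_w/ρ_ice = 5.632×10^5 × 1024/908 = 6.4×10^5 km³.

≈ 6.4×10^5 km³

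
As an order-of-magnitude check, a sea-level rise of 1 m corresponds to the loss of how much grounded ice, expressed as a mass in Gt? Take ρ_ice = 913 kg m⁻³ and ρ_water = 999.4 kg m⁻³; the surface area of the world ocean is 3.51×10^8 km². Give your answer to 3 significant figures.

Required water volume = Δh × A = 1 m × 3.51×10^14 m² = 3.510×10^14 m³.
ρ_w = 999.4 kg m⁻³, so the mass of water = 3.510×10^14 m³ × 999.4 kg m⁻³ = 3.508×10^17 kg = 3.51×10^5 Gt (and the same mass of ice, by conservation).

≈ 3.51×10^5 Gt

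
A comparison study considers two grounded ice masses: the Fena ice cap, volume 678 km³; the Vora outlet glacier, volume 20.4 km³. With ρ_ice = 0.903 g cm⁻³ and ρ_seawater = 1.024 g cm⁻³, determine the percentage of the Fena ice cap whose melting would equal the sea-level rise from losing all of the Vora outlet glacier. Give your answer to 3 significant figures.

Equal sea-level rise means equal mass of meltwater, i.e. equal mass of ice lost.
Ice mass of Vora: 1.842×10^13 kg; ice mass of Fena: 6.122×10^14 kg.
Fraction required = 1.842×10^13 / 6.122×10^14 = 0.0301 → 3.01 %.

≈ 3.01 %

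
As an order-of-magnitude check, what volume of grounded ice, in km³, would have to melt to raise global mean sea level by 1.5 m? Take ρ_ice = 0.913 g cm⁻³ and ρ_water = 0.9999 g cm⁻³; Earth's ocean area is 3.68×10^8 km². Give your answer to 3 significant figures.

≈ 6.05×10^5 km³

Required water volume = Δh × A = 1.5 m × 3.68×10^14 m² = 5.520×10^14 m³ = 5.520×10^5 km³.
Ice volume = water volume × ρ_w/ρ_ice = 5.520×10^5 × 999.9/913 = 6.05×10^5 km³.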